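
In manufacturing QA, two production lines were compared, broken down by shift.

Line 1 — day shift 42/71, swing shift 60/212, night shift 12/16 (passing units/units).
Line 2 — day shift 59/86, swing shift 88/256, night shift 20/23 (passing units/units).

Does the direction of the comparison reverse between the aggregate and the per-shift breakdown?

No

Day shift: Line 1 42/71 = 59.2%, Line 2 59/86 = 68.6% → Line 2
Swing shift: Line 1 60/212 = 28.3%, Line 2 88/256 = 34.4% → Line 2
Night shift: Line 1 12/16 = 75.0%, Line 2 20/23 = 87.0% → Line 2
Overall: Line 1 114/299 = 38.1%, Line 2 167/365 = 45.8% → Line 2
Line 2 wins overall and in every shift group — no reversal.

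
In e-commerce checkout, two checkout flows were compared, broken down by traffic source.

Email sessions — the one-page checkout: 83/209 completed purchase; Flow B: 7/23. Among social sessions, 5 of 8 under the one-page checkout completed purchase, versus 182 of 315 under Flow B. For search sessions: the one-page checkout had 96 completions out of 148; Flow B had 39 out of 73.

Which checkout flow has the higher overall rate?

Email: the one-page checkout 83/209 = 39.7%, Flow B 7/23 = 30.4% → the one-page checkout
Social: the one-page checkout 5/8 = 62.5%, Flow B 182/315 = 57.8% → the one-page checkout
Search: the one-page checkout 96/148 = 64.9%, Flow B 39/73 = 53.4% → the one-page checkout
Overall: the one-page checkout 184/365 = 50.4%, Flow B 228/411 = 55.5% → Flow B
(The one-page checkout wins every traffic group but Flow B wins overall — the one-page checkout's sessions skew toward the low-rate email group.)

Flow B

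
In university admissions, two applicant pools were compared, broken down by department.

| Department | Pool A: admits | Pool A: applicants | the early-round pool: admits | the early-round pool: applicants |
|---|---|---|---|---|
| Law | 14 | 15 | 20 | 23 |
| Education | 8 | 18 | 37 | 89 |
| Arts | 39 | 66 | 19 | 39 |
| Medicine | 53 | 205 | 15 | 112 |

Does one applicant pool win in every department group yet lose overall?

Law: Pool A 14/15 = 93.3%, the early-round pool 20/23 = 87.0% → Pool A
Education: Pool A 8/18 = 44.4%, the early-round pool 37/89 = 41.6% → Pool A
Arts: Pool A 39/66 = 59.1%, the early-round pool 19/39 = 48.7% → Pool A
Medicine: Pool A 53/205 = 25.9%, the early-round pool 15/112 = 13.4% → Pool A
Overall: Pool A 114/304 = 37.5%, the early-round pool 91/263 = 34.6% → Pool A
Pool A wins overall and in every department group — no reversal.

No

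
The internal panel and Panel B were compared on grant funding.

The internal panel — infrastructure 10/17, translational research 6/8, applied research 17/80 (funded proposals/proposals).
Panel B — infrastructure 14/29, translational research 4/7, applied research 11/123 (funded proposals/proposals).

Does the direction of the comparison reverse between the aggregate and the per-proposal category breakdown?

Infrastructure: the internal panel 10/17 = 58.8%, Panel B 14/29 = 48.3% → the internal panel
Translational research: the internal panel 6/8 = 75.0%, Panel B 4/7 = 57.1% → the internal panel
Applied research: the internal panel 17/80 = 21.2%, Panel B 11/123 = 8.9% → the internal panel
Overall: the internal panel 33/105 = 31.4%, Panel B 29/159 = 18.2% → the internal panel
The internal panel wins overall and in every proposal group — no reversal.

No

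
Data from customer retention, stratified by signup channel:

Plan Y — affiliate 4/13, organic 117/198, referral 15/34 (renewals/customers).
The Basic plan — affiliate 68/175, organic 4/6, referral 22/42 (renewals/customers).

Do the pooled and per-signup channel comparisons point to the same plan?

Affiliate: Plan Y 4/13 = 30.8%, the Basic plan 68/175 = 38.9% → the Basic plan
Organic: Plan Y 117/198 = 59.1%, the Basic plan 4/6 = 66.7% → the Basic plan
Referral: Plan Y 15/34 = 44.1%, the Basic plan 22/42 = 52.4% → the Basic plan
Overall: Plan Y 136/245 = 55.5%, the Basic plan 94/223 = 42.2% → Plan Y
The Basic plan wins each signup group but Plan Y wins overall — the comparison reverses. The Basic plan's customers skew toward affiliate, which has a lower base rate.

No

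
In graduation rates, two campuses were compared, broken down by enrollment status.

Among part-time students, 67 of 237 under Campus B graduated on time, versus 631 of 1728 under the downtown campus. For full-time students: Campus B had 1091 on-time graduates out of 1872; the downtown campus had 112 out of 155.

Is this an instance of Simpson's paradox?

Part-time: Campus B 67/237 = 28.3%, the downtown campus 631/1728 = 36.5% → the downtown campus
Full-time: Campus B 1091/1872 = 58.3%, the downtown campus 112/155 = 72.3% → the downtown campus
Overall: Campus B 1158/2109 = 54.9%, the downtown campus 743/1883 = 39.5% → Campus B
The downtown campus wins each enrollment group but Campus B wins overall — the comparison reverses. The downtown campus's students skew toward part-time, which has a lower base rate.

Yes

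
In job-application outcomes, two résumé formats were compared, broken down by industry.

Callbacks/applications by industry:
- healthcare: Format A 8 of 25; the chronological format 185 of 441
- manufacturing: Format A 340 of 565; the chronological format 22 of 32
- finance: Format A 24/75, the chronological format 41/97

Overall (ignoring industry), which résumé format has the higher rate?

Format A

Healthcare: Format A 8/25 = 32.0%, the chronological format 185/441 = 42.0% → the chronological format
Manufacturing: Format A 340/565 = 60.2%, the chronological format 22/32 = 68.8% → the chronological format
Finance: Format A 24/75 = 32.0%, the chronological format 41/97 = 42.3% → the chronological format
Overall: Format A 372/665 = 55.9%, the chronological format 248/570 = 43.5% → Format A
(The chronological format wins every industry group but Format A wins overall — the chronological format's applications skew toward the low-rate healthcare group.)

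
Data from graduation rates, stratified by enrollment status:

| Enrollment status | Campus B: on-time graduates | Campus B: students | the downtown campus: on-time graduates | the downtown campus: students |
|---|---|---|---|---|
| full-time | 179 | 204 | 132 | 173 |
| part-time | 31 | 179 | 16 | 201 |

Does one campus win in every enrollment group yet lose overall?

No

Full-time: Campus B 179/204 = 87.7%, the downtown campus 132/173 = 76.3% → Campus B
Part-time: Campus B 31/179 = 17.3%, the downtown campus 16/201 = 8.0% → Campus B
Overall: Campus B 210/383 = 54.8%, the downtown campus 148/374 = 39.6% → Campus B
Campus B wins overall and in every enrollment group — no reversal.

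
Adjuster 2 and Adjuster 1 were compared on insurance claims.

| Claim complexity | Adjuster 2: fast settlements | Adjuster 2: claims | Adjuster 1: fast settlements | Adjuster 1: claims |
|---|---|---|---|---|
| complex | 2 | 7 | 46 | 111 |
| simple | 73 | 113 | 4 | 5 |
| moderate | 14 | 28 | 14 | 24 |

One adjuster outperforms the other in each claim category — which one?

Complex: Adjuster 2 2/7 = 28.6%, Adjuster 1 46/111 = 41.4% → Adjuster 1
Simple: Adjuster 2 73/113 = 64.6%, Adjuster 1 4/5 = 80.0% → Adjuster 1
Moderate: Adjuster 2 14/28 = 50.0%, Adjuster 1 14/24 = 58.3% → Adjuster 1
Adjuster 1 has the higher rate in all 3 groups.

Adjuster 1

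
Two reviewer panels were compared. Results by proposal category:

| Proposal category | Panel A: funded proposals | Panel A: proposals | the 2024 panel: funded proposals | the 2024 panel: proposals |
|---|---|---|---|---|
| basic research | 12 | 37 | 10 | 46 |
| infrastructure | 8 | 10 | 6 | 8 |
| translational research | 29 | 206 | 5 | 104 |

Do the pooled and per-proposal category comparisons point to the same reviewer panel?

Yes

Basic research: Panel A 12/37 = 32.4%, the 2024 panel 10/46 = 21.7% → Panel A
Infrastructure: Panel A 8/10 = 80.0%, the 2024 panel 6/8 = 75.0% → Panel A
Translational research: Panel A 29/206 = 14.1%, the 2024 panel 5/104 = 4.8% → Panel A
Overall: Panel A 49/253 = 19.4%, the 2024 panel 21/158 = 13.3% → Panel A
Panel A wins overall and in every proposal group — no reversal.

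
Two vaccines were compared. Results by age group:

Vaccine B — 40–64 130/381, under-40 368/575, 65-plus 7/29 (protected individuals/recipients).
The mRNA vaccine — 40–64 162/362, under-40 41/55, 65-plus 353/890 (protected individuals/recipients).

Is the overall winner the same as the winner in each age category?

40–64: Vaccine B 130/381 = 34.1%, the mRNA vaccine 162/362 = 44.8% → the mRNA vaccine
Under-40: Vaccine B 368/575 = 64.0%, the mRNA vaccine 41/55 = 74.5% → the mRNA vaccine
65-plus: Vaccine B 7/29 = 24.1%, the mRNA vaccine 353/890 = 39.7% → the mRNA vaccine
Overall: Vaccine B 505/985 = 51.3%, the mRNA vaccine 556/1307 = 42.5% → Vaccine B
The mRNA vaccine wins each age group but Vaccine B wins overall — the comparison reverses. The mRNA vaccine's recipients skew toward 65-plus, which has a lower base rate.

No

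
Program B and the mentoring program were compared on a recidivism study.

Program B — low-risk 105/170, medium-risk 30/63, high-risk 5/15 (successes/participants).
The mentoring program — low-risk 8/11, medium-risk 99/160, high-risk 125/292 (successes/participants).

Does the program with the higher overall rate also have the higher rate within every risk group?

No

Low-risk: Program B 105/170 = 61.8%, the mentoring program 8/11 = 72.7% → the mentoring program
Medium-risk: Program B 30/63 = 47.6%, the mentoring program 99/160 = 61.9% → the mentoring program
High-risk: Program B 5/15 = 33.3%, the mentoring program 125/292 = 42.8% → the mentoring program
Overall: Program B 140/248 = 56.5%, the mentoring program 232/463 = 50.1% → Program B
The mentoring program wins each risk group but Program B wins overall — the comparison reverses. The mentoring program's participants skew toward high-risk, which has a lower base rate.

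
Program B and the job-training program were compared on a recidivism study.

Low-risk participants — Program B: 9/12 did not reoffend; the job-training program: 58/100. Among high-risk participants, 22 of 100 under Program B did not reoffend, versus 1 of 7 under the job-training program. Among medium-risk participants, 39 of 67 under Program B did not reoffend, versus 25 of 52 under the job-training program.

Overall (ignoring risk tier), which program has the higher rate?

Low-risk: Program B 9/12 = 75.0%, the job-training program 58/100 = 58.0% → Program B
High-risk: Program B 22/100 = 22.0%, the job-training program 1/7 = 14.3% → Program B
Medium-risk: Program B 39/67 = 58.2%, the job-training program 25/52 = 48.1% → Program B
Overall: Program B 70/179 = 39.1%, the job-training program 84/159 = 52.8% → the job-training program
(Program B wins every risk group but the job-training program wins overall — Program B's participants skew toward the low-rate high-risk group.)

the job-training program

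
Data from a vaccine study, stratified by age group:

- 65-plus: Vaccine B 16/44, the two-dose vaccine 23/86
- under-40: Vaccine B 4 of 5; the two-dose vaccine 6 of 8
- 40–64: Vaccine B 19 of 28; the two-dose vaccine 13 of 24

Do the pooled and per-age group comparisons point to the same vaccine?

Yes

65-plus: Vaccine B 16/44 = 36.4%, the two-dose vaccine 23/86 = 26.7% → Vaccine B
Under-40: Vaccine B 4/5 = 80.0%, the two-dose vaccine 6/8 = 75.0% → Vaccine B
40–64: Vaccine B 19/28 = 67.9%, the two-dose vaccine 13/24 = 54.2% → Vaccine B
Overall: Vaccine B 39/77 = 50.6%, the two-dose vaccine 42/118 = 35.6% → Vaccine B
Vaccine B wins overall and in every age group — no reversal.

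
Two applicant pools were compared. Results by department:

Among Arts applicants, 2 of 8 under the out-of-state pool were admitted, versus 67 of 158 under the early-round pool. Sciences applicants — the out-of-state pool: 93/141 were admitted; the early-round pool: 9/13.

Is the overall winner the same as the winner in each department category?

Arts: the out-of-state pool 2/8 = 25.0%, the early-round pool 67/158 = 42.4% → the early-round pool
Sciences: the out-of-state pool 93/141 = 66.0%, the early-round pool 9/13 = 69.2% → the early-round pool
Overall: the out-of-state pool 95/149 = 63.8%, the early-round pool 76/171 = 44.4% → the out-of-state pool
The early-round pool wins each department group but the out-of-state pool wins overall — the comparison reverses. The early-round pool's applicants skew toward Arts, which has a lower base rate.

No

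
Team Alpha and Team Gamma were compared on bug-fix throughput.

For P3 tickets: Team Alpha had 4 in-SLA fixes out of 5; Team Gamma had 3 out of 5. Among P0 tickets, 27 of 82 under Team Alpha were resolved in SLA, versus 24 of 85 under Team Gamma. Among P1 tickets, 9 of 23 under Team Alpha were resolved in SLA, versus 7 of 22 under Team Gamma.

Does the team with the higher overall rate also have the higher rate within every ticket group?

P3: Team Alpha 4/5 = 80.0%, Team Gamma 3/5 = 60.0% → Team Alpha
P0: Team Alpha 27/82 = 32.9%, Team Gamma 24/85 = 28.2% → Team Alpha
P1: Team Alpha 9/23 = 39.1%, Team Gamma 7/22 = 31.8% → Team Alpha
Overall: Team Alpha 40/110 = 36.4%, Team Gamma 34/112 = 30.4% → Team Alpha
Team Alpha wins overall and in every ticket group — no reversal.

Yes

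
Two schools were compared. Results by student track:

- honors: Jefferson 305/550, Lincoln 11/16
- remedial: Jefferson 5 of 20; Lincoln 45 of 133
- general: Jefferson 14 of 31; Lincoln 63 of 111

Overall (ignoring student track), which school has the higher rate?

Jefferson

Honors: Jefferson 305/550 = 55.5%, Lincoln 11/16 = 68.8% → Lincoln
Remedial: Jefferson 5/20 = 25.0%, Lincoln 45/133 = 33.8% → Lincoln
General: Jefferson 14/31 = 45.2%, Lincoln 63/111 = 56.8% → Lincoln
Overall: Jefferson 324/601 = 53.9%, Lincoln 119/260 = 45.8% → Jefferson
(Lincoln wins every student group but Jefferson wins overall — Lincoln's students skew toward the low-rate remedial group.)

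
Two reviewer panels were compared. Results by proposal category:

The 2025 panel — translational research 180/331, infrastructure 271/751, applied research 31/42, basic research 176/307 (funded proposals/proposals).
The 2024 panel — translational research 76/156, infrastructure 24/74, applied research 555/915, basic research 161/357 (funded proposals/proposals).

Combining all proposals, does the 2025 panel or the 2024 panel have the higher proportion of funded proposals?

Translational research: the 2025 panel 180/331 = 54.4%, the 2024 panel 76/156 = 48.7% → the 2025 panel
Infrastructure: the 2025 panel 271/751 = 36.1%, the 2024 panel 24/74 = 32.4% → the 2025 panel
Applied research: the 2025 panel 31/42 = 73.8%, the 2024 panel 555/915 = 60.7% → the 2025 panel
Basic research: the 2025 panel 176/307 = 57.3%, the 2024 panel 161/357 = 45.1% → the 2025 panel
Overall: the 2025 panel 658/1431 = 46.0%, the 2024 panel 816/1502 = 54.3% → the 2024 panel
(The 2025 panel wins every proposal group but the 2024 panel wins overall — the 2025 panel's proposals skew toward the low-rate infrastructure group.)

the 2024 panel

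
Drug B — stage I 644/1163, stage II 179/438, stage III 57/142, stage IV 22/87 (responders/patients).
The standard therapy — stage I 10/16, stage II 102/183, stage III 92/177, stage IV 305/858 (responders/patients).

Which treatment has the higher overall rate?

Stage I: Drug B 644/1163 = 55.4%, the standard therapy 10/16 = 62.5% → the standard therapy
Stage II: Drug B 179/438 = 40.9%, the standard therapy 102/183 = 55.7% → the standard therapy
Stage III: Drug B 57/142 = 40.1%, the standard therapy 92/177 = 52.0% → the standard therapy
Stage IV: Drug B 22/87 = 25.3%, the standard therapy 305/858 = 35.5% → the standard therapy
Overall: Drug B 902/1830 = 49.3%, the standard therapy 509/1234 = 41.2% → Drug B
(The standard therapy wins every disease group but Drug B wins overall — the standard therapy's patients skew toward the low-rate stage IV group.)

Drug B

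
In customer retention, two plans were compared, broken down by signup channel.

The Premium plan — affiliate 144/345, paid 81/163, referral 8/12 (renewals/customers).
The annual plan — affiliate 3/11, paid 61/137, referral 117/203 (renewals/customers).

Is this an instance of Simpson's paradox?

Yes

Affiliate: the Premium plan 144/345 = 41.7%, the annual plan 3/11 = 27.3% → the Premium plan
Paid: the Premium plan 81/163 = 49.7%, the annual plan 61/137 = 44.5% → the Premium plan
Referral: the Premium plan 8/12 = 66.7%, the annual plan 117/203 = 57.6% → the Premium plan
Overall: the Premium plan 233/520 = 44.8%, the annual plan 181/351 = 51.6% → the annual plan
The Premium plan wins each signup group but the annual plan wins overall — the comparison reverses. The Premium plan's customers skew toward affiliate, which has a lower base rate.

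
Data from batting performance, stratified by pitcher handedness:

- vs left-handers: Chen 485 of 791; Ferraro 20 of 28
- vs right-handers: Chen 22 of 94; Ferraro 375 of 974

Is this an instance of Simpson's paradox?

Vs left-handers: Chen 485/791 = 61.3%, Ferraro 20/28 = 71.4% → Ferraro
Vs right-handers: Chen 22/94 = 23.4%, Ferraro 375/974 = 38.5% → Ferraro
Overall: Chen 507/885 = 57.3%, Ferraro 395/1002 = 39.4% → Chen
Ferraro wins each pitcher group but Chen wins overall — the comparison reverses. Ferraro's at-bats skew toward vs right-handers, which has a lower base rate.

Yes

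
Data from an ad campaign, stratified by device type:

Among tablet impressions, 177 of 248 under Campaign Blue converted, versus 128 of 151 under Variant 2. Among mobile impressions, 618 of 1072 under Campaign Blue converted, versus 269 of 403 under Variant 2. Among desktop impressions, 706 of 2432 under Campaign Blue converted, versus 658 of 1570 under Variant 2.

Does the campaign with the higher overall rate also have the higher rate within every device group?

Tablet: Campaign Blue 177/248 = 71.4%, Variant 2 128/151 = 84.8% → Variant 2
Mobile: Campaign Blue 618/1072 = 57.6%, Variant 2 269/403 = 66.7% → Variant 2
Desktop: Campaign Blue 706/2432 = 29.0%, Variant 2 658/1570 = 41.9% → Variant 2
Overall: Campaign Blue 1501/3752 = 40.0%, Variant 2 1055/2124 = 49.7% → Variant 2
Variant 2 wins overall and in every device group — no reversal.

Yes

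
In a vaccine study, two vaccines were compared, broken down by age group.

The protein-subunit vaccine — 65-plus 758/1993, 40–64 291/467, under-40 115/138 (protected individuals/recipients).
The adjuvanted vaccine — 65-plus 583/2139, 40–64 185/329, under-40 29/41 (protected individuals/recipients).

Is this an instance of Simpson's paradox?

No

65-plus: the protein-subunit vaccine 758/1993 = 38.0%, the adjuvanted vaccine 583/2139 = 27.3% → the protein-subunit vaccine
40–64: the protein-subunit vaccine 291/467 = 62.3%, the adjuvanted vaccine 185/329 = 56.2% → the protein-subunit vaccine
Under-40: the protein-subunit vaccine 115/138 = 83.3%, the adjuvanted vaccine 29/41 = 70.7% → the protein-subunit vaccine
Overall: the protein-subunit vaccine 1164/2598 = 44.8%, the adjuvanted vaccine 797/2509 = 31.8% → the protein-subunit vaccine
The protein-subunit vaccine wins overall and in every age group — no reversal.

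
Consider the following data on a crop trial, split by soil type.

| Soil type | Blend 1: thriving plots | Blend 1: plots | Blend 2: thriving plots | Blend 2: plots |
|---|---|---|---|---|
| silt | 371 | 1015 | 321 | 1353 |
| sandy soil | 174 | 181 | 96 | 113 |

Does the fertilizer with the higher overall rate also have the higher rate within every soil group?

Silt: Blend 1 371/1015 = 36.6%, Blend 2 321/1353 = 23.7% → Blend 1
Sandy soil: Blend 1 174/181 = 96.1%, Blend 2 96/113 = 85.0% → Blend 1
Overall: Blend 1 545/1196 = 45.6%, Blend 2 417/1466 = 28.4% → Blend 1
Blend 1 wins overall and in every soil group — no reversal.

Yes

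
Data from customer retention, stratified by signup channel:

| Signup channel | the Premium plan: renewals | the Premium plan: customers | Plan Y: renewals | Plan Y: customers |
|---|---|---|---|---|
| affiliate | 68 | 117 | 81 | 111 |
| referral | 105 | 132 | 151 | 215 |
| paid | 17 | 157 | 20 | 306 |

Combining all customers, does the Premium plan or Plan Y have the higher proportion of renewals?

Affiliate: the Premium plan 68/117 = 58.1%, Plan Y 81/111 = 73.0% → Plan Y
Referral: the Premium plan 105/132 = 79.5%, Plan Y 151/215 = 70.2% → the Premium plan
Paid: the Premium plan 17/157 = 10.8%, Plan Y 20/306 = 6.5% → the Premium plan
Overall: the Premium plan 190/406 = 46.8%, Plan Y 252/632 = 39.9% → the Premium plan
(Neither sweeps every signup group, but the Premium plan has the higher pooled rate.)

the Premium plan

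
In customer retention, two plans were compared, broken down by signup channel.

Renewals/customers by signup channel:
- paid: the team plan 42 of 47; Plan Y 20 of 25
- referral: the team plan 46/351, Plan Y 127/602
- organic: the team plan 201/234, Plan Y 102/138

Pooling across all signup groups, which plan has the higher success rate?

Paid: the team plan 42/47 = 89.4%, Plan Y 20/25 = 80.0% → the team plan
Referral: the team plan 46/351 = 13.1%, Plan Y 127/602 = 21.1% → Plan Y
Organic: the team plan 201/234 = 85.9%, Plan Y 102/138 = 73.9% → the team plan
Overall: the team plan 289/632 = 45.7%, Plan Y 249/765 = 32.5% → the team plan
(Neither sweeps every signup group, but the team plan has the higher pooled rate.)

the team plan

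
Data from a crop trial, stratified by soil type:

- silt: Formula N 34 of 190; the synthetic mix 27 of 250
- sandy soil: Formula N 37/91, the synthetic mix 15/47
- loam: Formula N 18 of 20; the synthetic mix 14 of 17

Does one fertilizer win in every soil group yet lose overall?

No

Silt: Formula N 34/190 = 17.9%, the synthetic mix 27/250 = 10.8% → Formula N
Sandy soil: Formula N 37/91 = 40.7%, the synthetic mix 15/47 = 31.9% → Formula N
Loam: Formula N 18/20 = 90.0%, the synthetic mix 14/17 = 82.4% → Formula N
Overall: Formula N 89/301 = 29.6%, the synthetic mix 56/314 = 17.8% → Formula N
Formula N wins overall and in every soil group — no reversal.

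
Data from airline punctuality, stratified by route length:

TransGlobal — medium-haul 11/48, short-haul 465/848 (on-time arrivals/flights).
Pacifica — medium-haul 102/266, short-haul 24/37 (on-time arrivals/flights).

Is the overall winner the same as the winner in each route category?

No

Medium-haul: TransGlobal 11/48 = 22.9%, Pacifica 102/266 = 38.3% → Pacifica
Short-haul: TransGlobal 465/848 = 54.8%, Pacifica 24/37 = 64.9% → Pacifica
Overall: TransGlobal 476/896 = 53.1%, Pacifica 126/303 = 41.6% → TransGlobal
Pacifica wins each route group but TransGlobal wins overall — the comparison reverses. Pacifica's flights skew toward medium-haul, which has a lower base rate.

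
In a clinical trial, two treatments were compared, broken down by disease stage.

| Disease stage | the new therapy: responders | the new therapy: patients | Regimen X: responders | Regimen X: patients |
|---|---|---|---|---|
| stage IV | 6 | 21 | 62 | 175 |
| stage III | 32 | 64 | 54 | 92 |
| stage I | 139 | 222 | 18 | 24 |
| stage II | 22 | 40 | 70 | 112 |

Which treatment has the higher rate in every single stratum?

Stage IV: the new therapy 6/21 = 28.6%, Regimen X 62/175 = 35.4% → Regimen X
Stage III: the new therapy 32/64 = 50.0%, Regimen X 54/92 = 58.7% → Regimen X
Stage I: the new therapy 139/222 = 62.6%, Regimen X 18/24 = 75.0% → Regimen X
Stage II: the new therapy 22/40 = 55.0%, Regimen X 70/112 = 62.5% → Regimen X
Regimen X has the higher rate in all 4 groups.

Regimen X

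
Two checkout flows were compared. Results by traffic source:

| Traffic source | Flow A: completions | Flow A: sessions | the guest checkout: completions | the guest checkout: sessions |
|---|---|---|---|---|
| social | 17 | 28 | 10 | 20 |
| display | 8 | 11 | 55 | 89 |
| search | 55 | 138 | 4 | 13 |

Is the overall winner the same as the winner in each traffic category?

No

Social: Flow A 17/28 = 60.7%, the guest checkout 10/20 = 50.0% → Flow A
Display: Flow A 8/11 = 72.7%, the guest checkout 55/89 = 61.8% → Flow A
Search: Flow A 55/138 = 39.9%, the guest checkout 4/13 = 30.8% → Flow A
Overall: Flow A 80/177 = 45.2%, the guest checkout 69/122 = 56.6% → the guest checkout
Flow A wins each traffic group but the guest checkout wins overall — the comparison reverses. Flow A's sessions skew toward search, which has a lower base rate.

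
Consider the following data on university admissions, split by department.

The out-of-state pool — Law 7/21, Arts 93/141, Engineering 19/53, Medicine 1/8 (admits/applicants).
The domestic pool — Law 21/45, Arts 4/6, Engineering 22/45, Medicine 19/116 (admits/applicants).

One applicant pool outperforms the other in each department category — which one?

Law: the out-of-state pool 7/21 = 33.3%, the domestic pool 21/45 = 46.7% → the domestic pool
Arts: the out-of-state pool 93/141 = 66.0%, the domestic pool 4/6 = 66.7% → the domestic pool
Engineering: the out-of-state pool 19/53 = 35.8%, the domestic pool 22/45 = 48.9% → the domestic pool
Medicine: the out-of-state pool 1/8 = 12.5%, the domestic pool 19/116 = 16.4% → the domestic pool
The domestic pool has the higher rate in all 4 groups.

the domestic pool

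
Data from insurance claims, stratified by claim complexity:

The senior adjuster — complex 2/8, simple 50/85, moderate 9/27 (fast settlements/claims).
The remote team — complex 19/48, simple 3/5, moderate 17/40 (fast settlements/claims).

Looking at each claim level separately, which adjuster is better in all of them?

the remote team

Complex: the senior adjuster 2/8 = 25.0%, the remote team 19/48 = 39.6% → the remote team
Simple: the senior adjuster 50/85 = 58.8%, the remote team 3/5 = 60.0% → the remote team
Moderate: the senior adjuster 9/27 = 33.3%, the remote team 17/40 = 42.5% → the remote team
The remote team has the higher rate in all 3 groups.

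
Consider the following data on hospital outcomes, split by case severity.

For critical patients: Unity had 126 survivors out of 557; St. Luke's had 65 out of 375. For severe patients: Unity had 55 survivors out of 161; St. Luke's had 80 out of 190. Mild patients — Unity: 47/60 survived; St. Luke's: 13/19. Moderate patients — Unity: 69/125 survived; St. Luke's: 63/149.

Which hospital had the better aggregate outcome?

Critical: Unity 126/557 = 22.6%, St. Luke's 65/375 = 17.3% → Unity
Severe: Unity 55/161 = 34.2%, St. Luke's 80/190 = 42.1% → St. Luke's
Mild: Unity 47/60 = 78.3%, St. Luke's 13/19 = 68.4% → Unity
Moderate: Unity 69/125 = 55.2%, St. Luke's 63/149 = 42.3% → Unity
Overall: Unity 297/903 = 32.9%, St. Luke's 221/733 = 30.2% → Unity
(Neither sweeps every case group, but Unity has the higher pooled rate.)

Unity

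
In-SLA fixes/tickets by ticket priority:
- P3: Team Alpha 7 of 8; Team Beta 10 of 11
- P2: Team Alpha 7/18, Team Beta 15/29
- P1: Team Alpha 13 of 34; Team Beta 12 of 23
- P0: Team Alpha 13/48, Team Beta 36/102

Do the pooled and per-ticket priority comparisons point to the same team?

Yes

P3: Team Alpha 7/8 = 87.5%, Team Beta 10/11 = 90.9% → Team Beta
P2: Team Alpha 7/18 = 38.9%, Team Beta 15/29 = 51.7% → Team Beta
P1: Team Alpha 13/34 = 38.2%, Team Beta 12/23 = 52.2% → Team Beta
P0: Team Alpha 13/48 = 27.1%, Team Beta 36/102 = 35.3% → Team Beta
Overall: Team Alpha 40/108 = 37.0%, Team Beta 73/165 = 44.2% → Team Beta
Team Beta wins overall and in every ticket group — no reversal.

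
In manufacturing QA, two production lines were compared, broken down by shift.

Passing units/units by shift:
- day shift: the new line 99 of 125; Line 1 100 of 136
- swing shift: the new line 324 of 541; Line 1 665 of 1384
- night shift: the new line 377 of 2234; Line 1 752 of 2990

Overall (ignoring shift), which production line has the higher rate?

Day shift: the new line 99/125 = 79.2%, Line 1 100/136 = 73.5% → the new line
Swing shift: the new line 324/541 = 59.9%, Line 1 665/1384 = 48.0% → the new line
Night shift: the new line 377/2234 = 16.9%, Line 1 752/2990 = 25.2% → Line 1
Overall: the new line 800/2900 = 27.6%, Line 1 1517/4510 = 33.6% → Line 1
(Neither sweeps every shift group, but Line 1 has the higher pooled rate.)

Line 1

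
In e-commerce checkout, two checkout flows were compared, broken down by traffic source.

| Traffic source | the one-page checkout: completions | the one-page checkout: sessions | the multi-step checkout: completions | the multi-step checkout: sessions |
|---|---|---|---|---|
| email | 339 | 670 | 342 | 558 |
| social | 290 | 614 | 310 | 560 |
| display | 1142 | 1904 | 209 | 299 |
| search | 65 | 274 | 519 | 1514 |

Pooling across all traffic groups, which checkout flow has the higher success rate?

Email: the one-page checkout 339/670 = 50.6%, the multi-step checkout 342/558 = 61.3% → the multi-step checkout
Social: the one-page checkout 290/614 = 47.2%, the multi-step checkout 310/560 = 55.4% → the multi-step checkout
Display: the one-page checkout 1142/1904 = 60.0%, the multi-step checkout 209/299 = 69.9% → the multi-step checkout
Search: the one-page checkout 65/274 = 23.7%, the multi-step checkout 519/1514 = 34.3% → the multi-step checkout
Overall: the one-page checkout 1836/3462 = 53.0%, the multi-step checkout 1380/2931 = 47.1% → the one-page checkout
(The multi-step checkout wins every traffic group but the one-page checkout wins overall — the multi-step checkout's sessions skew toward the low-rate search group.)

the one-page checkout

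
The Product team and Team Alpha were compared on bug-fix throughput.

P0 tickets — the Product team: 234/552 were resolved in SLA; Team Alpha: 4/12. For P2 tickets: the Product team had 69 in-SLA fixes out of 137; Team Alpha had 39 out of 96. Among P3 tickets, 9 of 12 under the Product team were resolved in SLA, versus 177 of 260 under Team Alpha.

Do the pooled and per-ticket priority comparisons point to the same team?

P0: the Product team 234/552 = 42.4%, Team Alpha 4/12 = 33.3% → the Product team
P2: the Product team 69/137 = 50.4%, Team Alpha 39/96 = 40.6% → the Product team
P3: the Product team 9/12 = 75.0%, Team Alpha 177/260 = 68.1% → the Product team
Overall: the Product team 312/701 = 44.5%, Team Alpha 220/368 = 59.8% → Team Alpha
The Product team wins each ticket group but Team Alpha wins overall — the comparison reverses. The Product team's tickets skew toward P0, which has a lower base rate.

No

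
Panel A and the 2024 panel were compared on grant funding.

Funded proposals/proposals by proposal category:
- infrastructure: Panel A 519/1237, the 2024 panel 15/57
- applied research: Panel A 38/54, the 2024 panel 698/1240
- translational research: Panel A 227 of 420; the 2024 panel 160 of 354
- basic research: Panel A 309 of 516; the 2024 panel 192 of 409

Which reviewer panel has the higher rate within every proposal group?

Infrastructure: Panel A 519/1237 = 42.0%, the 2024 panel 15/57 = 26.3% → Panel A
Applied research: Panel A 38/54 = 70.4%, the 2024 panel 698/1240 = 56.3% → Panel A
Translational research: Panel A 227/420 = 54.0%, the 2024 panel 160/354 = 45.2% → Panel A
Basic research: Panel A 309/516 = 59.9%, the 2024 panel 192/409 = 46.9% → Panel A
Panel A has the higher rate in all 4 groups.

Panel A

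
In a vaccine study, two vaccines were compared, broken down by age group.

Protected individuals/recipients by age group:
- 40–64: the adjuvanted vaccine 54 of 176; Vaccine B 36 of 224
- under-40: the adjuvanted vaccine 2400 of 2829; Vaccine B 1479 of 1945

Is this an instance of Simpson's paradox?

No

40–64: the adjuvanted vaccine 54/176 = 30.7%, Vaccine B 36/224 = 16.1% → the adjuvanted vaccine
Under-40: the adjuvanted vaccine 2400/2829 = 84.8%, Vaccine B 1479/1945 = 76.0% → the adjuvanted vaccine
Overall: the adjuvanted vaccine 2454/3005 = 81.7%, Vaccine B 1515/2169 = 69.8% → the adjuvanted vaccine
The adjuvanted vaccine wins overall and in every age group — no reversal.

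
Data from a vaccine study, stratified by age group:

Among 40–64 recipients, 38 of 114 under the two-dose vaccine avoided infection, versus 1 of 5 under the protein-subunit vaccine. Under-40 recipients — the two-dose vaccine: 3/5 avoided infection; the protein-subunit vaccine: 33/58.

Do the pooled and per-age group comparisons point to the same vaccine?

No

40–64: the two-dose vaccine 38/114 = 33.3%, the protein-subunit vaccine 1/5 = 20.0% → the two-dose vaccine
Under-40: the two-dose vaccine 3/5 = 60.0%, the protein-subunit vaccine 33/58 = 56.9% → the two-dose vaccine
Overall: the two-dose vaccine 41/119 = 34.5%, the protein-subunit vaccine 34/63 = 54.0% → the protein-subunit vaccine
The two-dose vaccine wins each age group but the protein-subunit vaccine wins overall — the comparison reverses. The two-dose vaccine's recipients skew toward 40–64, which has a lower base rate.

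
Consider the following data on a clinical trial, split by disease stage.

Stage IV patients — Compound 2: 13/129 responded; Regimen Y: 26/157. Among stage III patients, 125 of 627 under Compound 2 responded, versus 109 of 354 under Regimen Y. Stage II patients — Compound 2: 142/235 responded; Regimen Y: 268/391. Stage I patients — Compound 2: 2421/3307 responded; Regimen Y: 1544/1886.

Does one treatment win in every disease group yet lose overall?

Stage IV: Compound 2 13/129 = 10.1%, Regimen Y 26/157 = 16.6% → Regimen Y
Stage III: Compound 2 125/627 = 19.9%, Regimen Y 109/354 = 30.8% → Regimen Y
Stage II: Compound 2 142/235 = 60.4%, Regimen Y 268/391 = 68.5% → Regimen Y
Stage I: Compound 2 2421/3307 = 73.2%, Regimen Y 1544/1886 = 81.9% → Regimen Y
Overall: Compound 2 2701/4298 = 62.8%, Regimen Y 1947/2788 = 69.8% → Regimen Y
Regimen Y wins overall and in every disease group — no reversal.

No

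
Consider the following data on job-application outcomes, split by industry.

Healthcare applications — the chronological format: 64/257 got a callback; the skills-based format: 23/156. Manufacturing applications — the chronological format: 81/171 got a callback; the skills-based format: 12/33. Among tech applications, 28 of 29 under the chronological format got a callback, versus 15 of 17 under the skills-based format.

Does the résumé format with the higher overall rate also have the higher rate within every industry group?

Yes

Healthcare: the chronological format 64/257 = 24.9%, the skills-based format 23/156 = 14.7% → the chronological format
Manufacturing: the chronological format 81/171 = 47.4%, the skills-based format 12/33 = 36.4% → the chronological format
Tech: the chronological format 28/29 = 96.6%, the skills-based format 15/17 = 88.2% → the chronological format
Overall: the chronological format 173/457 = 37.9%, the skills-based format 50/206 = 24.3% → the chronological format
The chronological format wins overall and in every industry group — no reversal.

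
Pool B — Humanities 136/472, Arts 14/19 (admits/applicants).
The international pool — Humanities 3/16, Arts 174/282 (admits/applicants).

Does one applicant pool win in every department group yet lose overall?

Yes

Humanities: Pool B 136/472 = 28.8%, the international pool 3/16 = 18.8% → Pool B
Arts: Pool B 14/19 = 73.7%, the international pool 174/282 = 61.7% → Pool B
Overall: Pool B 150/491 = 30.5%, the international pool 177/298 = 59.4% → the international pool
Pool B wins each department group but the international pool wins overall — the comparison reverses. Pool B's applicants skew toward Humanities, which has a lower base rate.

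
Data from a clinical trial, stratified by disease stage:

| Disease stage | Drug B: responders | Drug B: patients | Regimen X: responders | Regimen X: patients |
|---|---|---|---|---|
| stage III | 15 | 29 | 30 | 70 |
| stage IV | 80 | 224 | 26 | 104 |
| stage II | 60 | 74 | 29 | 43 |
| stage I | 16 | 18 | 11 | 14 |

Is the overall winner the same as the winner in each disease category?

Yes

Stage III: Drug B 15/29 = 51.7%, Regimen X 30/70 = 42.9% → Drug B
Stage IV: Drug B 80/224 = 35.7%, Regimen X 26/104 = 25.0% → Drug B
Stage II: Drug B 60/74 = 81.1%, Regimen X 29/43 = 67.4% → Drug B
Stage I: Drug B 16/18 = 88.9%, Regimen X 11/14 = 78.6% → Drug B
Overall: Drug B 171/345 = 49.6%, Regimen X 96/231 = 41.6% → Drug B
Drug B wins overall and in every disease group — no reversal.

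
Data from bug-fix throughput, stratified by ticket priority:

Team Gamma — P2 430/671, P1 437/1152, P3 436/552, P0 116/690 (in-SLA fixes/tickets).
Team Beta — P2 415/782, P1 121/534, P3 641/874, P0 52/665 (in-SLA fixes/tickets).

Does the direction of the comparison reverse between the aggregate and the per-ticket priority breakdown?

No

P2: Team Gamma 430/671 = 64.1%, Team Beta 415/782 = 53.1% → Team Gamma
P1: Team Gamma 437/1152 = 37.9%, Team Beta 121/534 = 22.7% → Team Gamma
P3: Team Gamma 436/552 = 79.0%, Team Beta 641/874 = 73.3% → Team Gamma
P0: Team Gamma 116/690 = 16.8%, Team Beta 52/665 = 7.8% → Team Gamma
Overall: Team Gamma 1419/3065 = 46.3%, Team Beta 1229/2855 = 43.0% → Team Gamma
Team Gamma wins overall and in every ticket group — no reversal.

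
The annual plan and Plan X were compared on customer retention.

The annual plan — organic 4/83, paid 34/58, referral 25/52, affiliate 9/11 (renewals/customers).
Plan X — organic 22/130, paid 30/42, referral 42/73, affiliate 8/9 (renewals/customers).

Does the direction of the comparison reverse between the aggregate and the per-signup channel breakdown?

Organic: the annual plan 4/83 = 4.8%, Plan X 22/130 = 16.9% → Plan X
Paid: the annual plan 34/58 = 58.6%, Plan X 30/42 = 71.4% → Plan X
Referral: the annual plan 25/52 = 48.1%, Plan X 42/73 = 57.5% → Plan X
Affiliate: the annual plan 9/11 = 81.8%, Plan X 8/9 = 88.9% → Plan X
Overall: the annual plan 72/204 = 35.3%, Plan X 102/254 = 40.2% → Plan X
Plan X wins overall and in every signup group — no reversal.

No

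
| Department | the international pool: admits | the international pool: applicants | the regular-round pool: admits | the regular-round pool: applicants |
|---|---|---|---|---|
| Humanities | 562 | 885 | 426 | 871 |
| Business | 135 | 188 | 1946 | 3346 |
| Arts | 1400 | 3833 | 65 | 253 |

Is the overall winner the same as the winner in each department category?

No

Humanities: the international pool 562/885 = 63.5%, the regular-round pool 426/871 = 48.9% → the international pool
Business: the international pool 135/188 = 71.8%, the regular-round pool 1946/3346 = 58.2% → the international pool
Arts: the international pool 1400/3833 = 36.5%, the regular-round pool 65/253 = 25.7% → the international pool
Overall: the international pool 2097/4906 = 42.7%, the regular-round pool 2437/4470 = 54.5% → the regular-round pool
The international pool wins each department group but the regular-round pool wins overall — the comparison reverses. The international pool's applicants skew toward Arts, which has a lower base rate.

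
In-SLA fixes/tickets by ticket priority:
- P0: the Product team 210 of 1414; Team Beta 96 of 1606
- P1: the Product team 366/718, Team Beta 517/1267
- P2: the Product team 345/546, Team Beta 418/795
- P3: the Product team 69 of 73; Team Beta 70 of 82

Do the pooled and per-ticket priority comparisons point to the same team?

Yes

P0: the Product team 210/1414 = 14.9%, Team Beta 96/1606 = 6.0% → the Product team
P1: the Product team 366/718 = 51.0%, Team Beta 517/1267 = 40.8% → the Product team
P2: the Product team 345/546 = 63.2%, Team Beta 418/795 = 52.6% → the Product team
P3: the Product team 69/73 = 94.5%, Team Beta 70/82 = 85.4% → the Product team
Overall: the Product team 990/2751 = 36.0%, Team Beta 1101/3750 = 29.4% → the Product team
The Product team wins overall and in every ticket group — no reversal.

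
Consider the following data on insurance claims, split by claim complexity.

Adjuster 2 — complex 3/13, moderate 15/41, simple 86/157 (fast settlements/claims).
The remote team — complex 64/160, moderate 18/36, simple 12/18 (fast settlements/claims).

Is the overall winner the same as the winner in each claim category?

Complex: Adjuster 2 3/13 = 23.1%, the remote team 64/160 = 40.0% → the remote team
Moderate: Adjuster 2 15/41 = 36.6%, the remote team 18/36 = 50.0% → the remote team
Simple: Adjuster 2 86/157 = 54.8%, the remote team 12/18 = 66.7% → the remote team
Overall: Adjuster 2 104/211 = 49.3%, the remote team 94/214 = 43.9% → Adjuster 2
The remote team wins each claim group but Adjuster 2 wins overall — the comparison reverses. The remote team's claims skew toward complex, which has a lower base rate.

No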